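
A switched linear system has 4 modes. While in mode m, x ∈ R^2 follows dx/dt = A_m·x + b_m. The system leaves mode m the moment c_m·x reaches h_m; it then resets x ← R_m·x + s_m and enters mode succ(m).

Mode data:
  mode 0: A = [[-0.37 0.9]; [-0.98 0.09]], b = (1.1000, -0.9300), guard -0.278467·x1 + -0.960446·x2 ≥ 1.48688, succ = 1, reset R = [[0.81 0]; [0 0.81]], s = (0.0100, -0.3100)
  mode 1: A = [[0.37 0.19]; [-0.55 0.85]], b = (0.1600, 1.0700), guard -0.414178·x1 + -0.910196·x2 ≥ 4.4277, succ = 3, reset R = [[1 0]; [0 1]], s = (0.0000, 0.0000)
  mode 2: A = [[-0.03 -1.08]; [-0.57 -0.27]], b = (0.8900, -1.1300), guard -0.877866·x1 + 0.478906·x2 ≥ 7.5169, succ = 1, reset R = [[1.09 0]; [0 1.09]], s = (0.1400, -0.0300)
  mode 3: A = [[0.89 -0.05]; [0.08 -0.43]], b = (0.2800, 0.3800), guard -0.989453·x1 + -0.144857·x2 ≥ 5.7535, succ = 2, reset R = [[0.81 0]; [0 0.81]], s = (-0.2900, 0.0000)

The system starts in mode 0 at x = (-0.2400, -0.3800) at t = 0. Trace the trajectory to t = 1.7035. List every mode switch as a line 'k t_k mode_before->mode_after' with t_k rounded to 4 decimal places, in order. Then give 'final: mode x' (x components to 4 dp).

1 1.1455 0->1
final: 1 -0.0355 -1.7732

Mode 0: guard c·x = 1.4869 hit at Δt = 1.1455 (t = 1.1455), x⁻ = (0.0493, -1.5624) → reset → x⁺ = (0.0500, -1.5756), jump to mode 1
Mode 1: flow for 0.5580 to horizon, guard not reached → x = (-0.0355, -1.7732)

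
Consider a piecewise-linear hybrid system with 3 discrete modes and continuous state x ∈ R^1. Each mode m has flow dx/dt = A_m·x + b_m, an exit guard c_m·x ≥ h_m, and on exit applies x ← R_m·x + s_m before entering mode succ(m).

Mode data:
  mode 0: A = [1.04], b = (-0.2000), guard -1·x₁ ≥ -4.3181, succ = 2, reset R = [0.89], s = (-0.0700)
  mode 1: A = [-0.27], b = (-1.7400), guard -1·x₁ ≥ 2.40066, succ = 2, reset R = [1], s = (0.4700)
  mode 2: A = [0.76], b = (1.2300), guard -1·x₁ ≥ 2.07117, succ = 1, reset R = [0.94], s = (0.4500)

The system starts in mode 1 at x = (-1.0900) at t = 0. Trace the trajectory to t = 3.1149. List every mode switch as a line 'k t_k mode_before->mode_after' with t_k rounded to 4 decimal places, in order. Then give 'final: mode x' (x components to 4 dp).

1 1.0398 1->2
2 1.5287 2->1
3 2.2758 1->2
4 2.7647 2->1
final: 1 -1.9433

Mode 1: guard c·x = 2.4007 hit at Δt = 1.0398 (t = 1.0398), x⁻ = (-2.4007) → reset → x⁺ = (-1.9307), jump to mode 2
Mode 2: guard c·x = 2.0712 hit at Δt = 0.4889 (t = 1.5287), x⁻ = (-2.0712) → reset → x⁺ = (-1.4969), jump to mode 1
Mode 1: guard c·x = 2.4007 hit at Δt = 0.7471 (t = 2.2758), x⁻ = (-2.4007) → reset → x⁺ = (-1.9307), jump to mode 2
Mode 2: guard c·x = 2.0712 hit at Δt = 0.4889 (t = 2.7647), x⁻ = (-2.0712) → reset → x⁺ = (-1.4969), jump to mode 1
Mode 1: flow for 0.3502 to horizon, guard not reached → x = (-1.9433)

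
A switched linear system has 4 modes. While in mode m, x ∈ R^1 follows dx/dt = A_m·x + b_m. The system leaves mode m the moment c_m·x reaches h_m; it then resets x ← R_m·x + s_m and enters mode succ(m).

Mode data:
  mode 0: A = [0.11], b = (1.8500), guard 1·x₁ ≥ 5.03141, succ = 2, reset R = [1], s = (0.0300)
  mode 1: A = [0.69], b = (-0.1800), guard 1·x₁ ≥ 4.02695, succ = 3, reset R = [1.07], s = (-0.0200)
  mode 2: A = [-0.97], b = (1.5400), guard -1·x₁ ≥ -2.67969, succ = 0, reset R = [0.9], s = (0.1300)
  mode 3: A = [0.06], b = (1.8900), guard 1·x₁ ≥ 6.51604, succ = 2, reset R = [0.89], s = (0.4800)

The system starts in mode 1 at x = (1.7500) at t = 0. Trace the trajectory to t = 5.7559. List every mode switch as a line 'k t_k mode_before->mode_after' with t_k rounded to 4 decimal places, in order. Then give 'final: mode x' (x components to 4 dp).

Mode 1: guard c·x = 4.0270 hit at Δt = 1.3447 (t = 1.3447), x⁻ = (4.0269) → reset → x⁺ = (4.2888), jump to mode 3
Mode 3: guard c·x = 6.5160 hit at Δt = 1.0062 (t = 2.3509), x⁻ = (6.5160) → reset → x⁺ = (6.2793), jump to mode 2
Mode 2: guard c·x = -2.6797 hit at Δt = 1.5028 (t = 3.8537), x⁻ = (2.6797) → reset → x⁺ = (2.5417), jump to mode 0
Mode 0: guard c·x = 5.0314 hit at Δt = 1.0998 (t = 4.9535), x⁻ = (5.0314) → reset → x⁺ = (5.0614), jump to mode 2
Mode 2: flow for 0.8024 to horizon, guard not reached → x = (3.1827)

1 1.3447 1->3
2 2.3509 3->2
3 3.8537 2->0
4 4.9535 0->2
final: 2 3.1827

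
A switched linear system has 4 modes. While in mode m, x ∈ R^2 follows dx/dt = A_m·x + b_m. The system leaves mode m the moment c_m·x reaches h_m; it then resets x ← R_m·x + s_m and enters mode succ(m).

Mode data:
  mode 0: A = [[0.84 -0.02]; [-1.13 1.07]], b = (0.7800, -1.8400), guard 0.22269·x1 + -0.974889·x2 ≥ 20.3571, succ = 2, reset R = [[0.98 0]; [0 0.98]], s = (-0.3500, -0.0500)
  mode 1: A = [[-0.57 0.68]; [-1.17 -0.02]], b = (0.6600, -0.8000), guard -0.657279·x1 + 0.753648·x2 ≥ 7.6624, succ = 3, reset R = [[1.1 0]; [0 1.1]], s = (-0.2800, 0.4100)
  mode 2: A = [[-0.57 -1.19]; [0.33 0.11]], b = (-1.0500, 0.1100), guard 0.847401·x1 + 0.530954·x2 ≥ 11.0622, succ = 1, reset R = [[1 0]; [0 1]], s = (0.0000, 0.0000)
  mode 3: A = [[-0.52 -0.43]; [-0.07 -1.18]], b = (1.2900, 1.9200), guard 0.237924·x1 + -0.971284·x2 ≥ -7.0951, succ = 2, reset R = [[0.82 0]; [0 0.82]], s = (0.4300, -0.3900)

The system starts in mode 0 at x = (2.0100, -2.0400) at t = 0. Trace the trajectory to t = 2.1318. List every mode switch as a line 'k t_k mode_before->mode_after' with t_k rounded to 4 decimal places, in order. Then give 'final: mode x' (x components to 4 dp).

Mode 0: guard c·x = 20.3571 hit at Δt = 1.1144 (t = 1.1144), x⁻ = (6.8333, -19.3206) → reset → x⁺ = (6.3466, -18.9841), jump to mode 2
Mode 2: flow for 1.0174 to horizon, guard not reached → x = (19.1832, -16.3035)

1 1.1144 0->2
final: 2 19.1832 -16.3035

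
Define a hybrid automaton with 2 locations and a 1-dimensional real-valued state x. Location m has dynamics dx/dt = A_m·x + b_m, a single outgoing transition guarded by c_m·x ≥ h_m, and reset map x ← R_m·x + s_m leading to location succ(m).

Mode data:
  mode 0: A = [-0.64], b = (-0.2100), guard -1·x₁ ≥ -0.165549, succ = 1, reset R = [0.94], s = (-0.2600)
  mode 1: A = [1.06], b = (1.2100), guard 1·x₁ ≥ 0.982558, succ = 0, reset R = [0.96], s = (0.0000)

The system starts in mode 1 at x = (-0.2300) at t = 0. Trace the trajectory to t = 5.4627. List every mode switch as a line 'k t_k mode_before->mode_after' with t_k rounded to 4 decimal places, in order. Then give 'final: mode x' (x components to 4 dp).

1 0.7981 1->0
2 2.2762 0->1
3 2.9525 1->0
4 4.4306 0->1
5 5.1069 1->0
final: 0 0.6843

Mode 1: guard c·x = 0.9826 hit at Δt = 0.7981 (t = 0.7981), x⁻ = (0.9826) → reset → x⁺ = (0.9433), jump to mode 0
Mode 0: guard c·x = -0.1655 hit at Δt = 1.4781 (t = 2.2762), x⁻ = (0.1655) → reset → x⁺ = (-0.1044), jump to mode 1
Mode 1: guard c·x = 0.9826 hit at Δt = 0.6763 (t = 2.9525), x⁻ = (0.9826) → reset → x⁺ = (0.9433), jump to mode 0
Mode 0: guard c·x = -0.1655 hit at Δt = 1.4781 (t = 4.4306), x⁻ = (0.1655) → reset → x⁺ = (-0.1044), jump to mode 1
Mode 1: guard c·x = 0.9826 hit at Δt = 0.6763 (t = 5.1069), x⁻ = (0.9826) → reset → x⁺ = (0.9433), jump to mode 0
Mode 0: flow for 0.3558 to horizon, guard not reached → x = (0.6843)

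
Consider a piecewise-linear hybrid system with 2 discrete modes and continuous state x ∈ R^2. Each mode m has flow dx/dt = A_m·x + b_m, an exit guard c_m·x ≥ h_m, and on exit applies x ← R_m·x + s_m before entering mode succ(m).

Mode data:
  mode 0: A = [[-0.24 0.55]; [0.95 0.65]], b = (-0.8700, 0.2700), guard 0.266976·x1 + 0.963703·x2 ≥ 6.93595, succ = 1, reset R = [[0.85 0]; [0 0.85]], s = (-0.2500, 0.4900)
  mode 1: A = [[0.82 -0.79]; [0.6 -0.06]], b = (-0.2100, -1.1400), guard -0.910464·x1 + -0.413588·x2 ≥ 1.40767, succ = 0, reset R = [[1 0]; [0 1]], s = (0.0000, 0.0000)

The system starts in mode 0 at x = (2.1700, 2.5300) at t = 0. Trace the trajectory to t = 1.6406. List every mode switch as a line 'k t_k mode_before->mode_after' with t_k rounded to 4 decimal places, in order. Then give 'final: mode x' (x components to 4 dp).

1 0.7300 0->1
final: 1 -1.7299 4.8121

Mode 0: guard c·x = 6.9360 hit at Δt = 0.7300 (t = 0.7300), x⁻ = (2.8360, 6.4115) → reset → x⁺ = (2.1606, 5.9398), jump to mode 1
Mode 1: flow for 0.9106 to horizon, guard not reached → x = (-1.7299, 4.8121)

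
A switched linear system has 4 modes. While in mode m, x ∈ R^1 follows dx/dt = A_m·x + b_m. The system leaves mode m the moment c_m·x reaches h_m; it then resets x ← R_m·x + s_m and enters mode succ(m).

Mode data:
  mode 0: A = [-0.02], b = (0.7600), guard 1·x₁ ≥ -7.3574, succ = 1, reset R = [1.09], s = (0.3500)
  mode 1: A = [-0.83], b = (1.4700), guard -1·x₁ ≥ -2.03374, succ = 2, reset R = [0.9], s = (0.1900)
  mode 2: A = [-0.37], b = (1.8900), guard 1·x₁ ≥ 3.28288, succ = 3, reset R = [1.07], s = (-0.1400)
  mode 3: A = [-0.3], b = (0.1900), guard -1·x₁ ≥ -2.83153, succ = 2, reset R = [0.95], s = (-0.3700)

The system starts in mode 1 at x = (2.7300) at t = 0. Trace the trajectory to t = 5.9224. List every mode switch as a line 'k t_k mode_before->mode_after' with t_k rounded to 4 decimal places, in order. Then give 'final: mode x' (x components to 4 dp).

Mode 1: guard c·x = -2.0337 hit at Δt = 1.5602 (t = 1.5602), x⁻ = (2.0337) → reset → x⁺ = (2.0204), jump to mode 2
Mode 2: guard c·x = 3.2829 hit at Δt = 1.4209 (t = 2.9811), x⁻ = (3.2829) → reset → x⁺ = (3.3727), jump to mode 3
Mode 3: guard c·x = -2.8315 hit at Δt = 0.7336 (t = 3.7147), x⁻ = (2.8315) → reset → x⁺ = (2.3200), jump to mode 2
Mode 2: guard c·x = 3.2829 hit at Δt = 1.1451 (t = 4.8598), x⁻ = (3.2829) → reset → x⁺ = (3.3727), jump to mode 3
Mode 3: guard c·x = -2.8315 hit at Δt = 0.7336 (t = 5.5934), x⁻ = (2.8315) → reset → x⁺ = (2.3200), jump to mode 2
Mode 2: flow for 0.3290 to horizon, guard not reached → x = (2.6395)

1 1.5602 1->2
2 2.9811 2->3
3 3.7147 3->2
4 4.8598 2->3
5 5.5934 3->2
final: 2 2.6395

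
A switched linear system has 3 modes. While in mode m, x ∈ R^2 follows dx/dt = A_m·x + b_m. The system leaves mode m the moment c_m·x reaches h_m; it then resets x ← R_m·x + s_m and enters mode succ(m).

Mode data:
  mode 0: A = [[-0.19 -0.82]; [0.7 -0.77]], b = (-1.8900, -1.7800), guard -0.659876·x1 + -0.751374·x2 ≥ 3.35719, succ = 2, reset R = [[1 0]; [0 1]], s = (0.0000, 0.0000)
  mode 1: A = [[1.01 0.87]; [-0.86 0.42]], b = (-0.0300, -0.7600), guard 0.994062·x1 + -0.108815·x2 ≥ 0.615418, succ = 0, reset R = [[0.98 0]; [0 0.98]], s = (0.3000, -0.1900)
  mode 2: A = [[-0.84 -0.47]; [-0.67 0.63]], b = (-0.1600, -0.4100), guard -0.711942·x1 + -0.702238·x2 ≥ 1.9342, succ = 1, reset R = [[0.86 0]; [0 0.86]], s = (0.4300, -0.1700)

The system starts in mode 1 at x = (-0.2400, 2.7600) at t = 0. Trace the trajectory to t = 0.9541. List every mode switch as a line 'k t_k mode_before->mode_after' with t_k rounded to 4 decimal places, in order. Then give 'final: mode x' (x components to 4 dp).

Mode 1: guard c·x = 0.6154 hit at Δt = 0.4273 (t = 0.4273), x⁻ = (0.9292, 2.8330) → reset → x⁺ = (1.2106, 2.5864), jump to mode 0
Mode 0: flow for 0.5268 to horizon, guard not reached → x = (-0.5860, 1.0077)

1 0.4273 1->0
final: 0 -0.5860 1.0077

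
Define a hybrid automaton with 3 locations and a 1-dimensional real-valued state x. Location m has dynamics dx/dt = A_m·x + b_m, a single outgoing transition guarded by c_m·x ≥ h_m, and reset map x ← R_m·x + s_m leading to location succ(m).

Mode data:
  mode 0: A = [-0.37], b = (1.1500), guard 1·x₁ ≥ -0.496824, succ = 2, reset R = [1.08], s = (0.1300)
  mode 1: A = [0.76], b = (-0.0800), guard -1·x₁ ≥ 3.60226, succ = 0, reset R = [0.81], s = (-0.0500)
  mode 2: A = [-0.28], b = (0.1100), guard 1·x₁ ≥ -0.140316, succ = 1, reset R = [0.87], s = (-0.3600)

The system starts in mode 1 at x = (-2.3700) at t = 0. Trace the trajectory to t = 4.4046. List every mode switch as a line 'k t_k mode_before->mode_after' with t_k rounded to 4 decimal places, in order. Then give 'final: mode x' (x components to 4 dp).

Mode 1: guard c·x = 3.6023 hit at Δt = 0.5316 (t = 0.5316), x⁻ = (-3.6023) → reset → x⁺ = (-2.9678), jump to mode 0
Mode 0: guard c·x = -0.4968 hit at Δt = 1.4109 (t = 1.9425), x⁻ = (-0.4968) → reset → x⁺ = (-0.4066), jump to mode 2
Mode 2: guard c·x = -0.1403 hit at Δt = 1.4466 (t = 3.3891), x⁻ = (-0.1403) → reset → x⁺ = (-0.4821), jump to mode 1
Mode 1: flow for 1.0155 to horizon, guard not reached → x = (-1.1655)

1 0.5316 1->0
2 1.9425 0->2
3 3.3891 2->1
final: 1 -1.1655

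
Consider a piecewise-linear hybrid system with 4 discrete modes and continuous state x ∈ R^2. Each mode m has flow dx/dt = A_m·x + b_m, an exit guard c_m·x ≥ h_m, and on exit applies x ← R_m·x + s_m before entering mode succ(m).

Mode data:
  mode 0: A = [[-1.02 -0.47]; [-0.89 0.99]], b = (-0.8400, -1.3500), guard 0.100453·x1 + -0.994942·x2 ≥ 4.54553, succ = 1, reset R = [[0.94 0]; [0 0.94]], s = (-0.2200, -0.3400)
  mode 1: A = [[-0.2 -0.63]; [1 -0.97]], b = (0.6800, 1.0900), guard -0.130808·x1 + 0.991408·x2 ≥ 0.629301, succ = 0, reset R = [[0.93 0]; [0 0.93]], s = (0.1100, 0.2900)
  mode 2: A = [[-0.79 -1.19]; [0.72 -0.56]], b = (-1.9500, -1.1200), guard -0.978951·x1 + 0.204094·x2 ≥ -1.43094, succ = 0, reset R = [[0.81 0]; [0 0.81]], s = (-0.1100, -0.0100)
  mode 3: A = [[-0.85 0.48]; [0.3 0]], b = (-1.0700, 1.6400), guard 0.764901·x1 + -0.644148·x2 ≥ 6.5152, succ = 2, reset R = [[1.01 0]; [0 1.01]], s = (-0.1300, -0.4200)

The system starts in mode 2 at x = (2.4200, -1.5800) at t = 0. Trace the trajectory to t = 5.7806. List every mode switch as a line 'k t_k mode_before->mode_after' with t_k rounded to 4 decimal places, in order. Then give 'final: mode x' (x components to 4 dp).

1 0.6168 2->0
2 1.4637 0->1
3 2.8037 1->0
4 4.7787 0->1
final: 1 1.8852 -0.1547

Mode 2: guard c·x = -1.4309 hit at Δt = 0.6168 (t = 0.6168), x⁻ = (1.2464, -1.0325) → reset → x⁺ = (0.8996, -0.8464), jump to mode 0
Mode 0: guard c·x = 4.5455 hit at Δt = 0.8469 (t = 1.4637), x⁻ = (0.6226, -4.5058) → reset → x⁺ = (0.3653, -4.5754), jump to mode 1
Mode 1: guard c·x = 0.6293 hit at Δt = 1.3400 (t = 2.8037), x⁻ = (2.0390, 0.9038) → reset → x⁺ = (2.0062, 1.1305), jump to mode 0
Mode 0: guard c·x = 4.5455 hit at Δt = 1.9750 (t = 4.7787), x⁻ = (0.3278, -4.5355) → reset → x⁺ = (0.0882, -4.6034), jump to mode 1
Mode 1: flow for 1.0019 to horizon, guard not reached → x = (1.8852, -0.1547)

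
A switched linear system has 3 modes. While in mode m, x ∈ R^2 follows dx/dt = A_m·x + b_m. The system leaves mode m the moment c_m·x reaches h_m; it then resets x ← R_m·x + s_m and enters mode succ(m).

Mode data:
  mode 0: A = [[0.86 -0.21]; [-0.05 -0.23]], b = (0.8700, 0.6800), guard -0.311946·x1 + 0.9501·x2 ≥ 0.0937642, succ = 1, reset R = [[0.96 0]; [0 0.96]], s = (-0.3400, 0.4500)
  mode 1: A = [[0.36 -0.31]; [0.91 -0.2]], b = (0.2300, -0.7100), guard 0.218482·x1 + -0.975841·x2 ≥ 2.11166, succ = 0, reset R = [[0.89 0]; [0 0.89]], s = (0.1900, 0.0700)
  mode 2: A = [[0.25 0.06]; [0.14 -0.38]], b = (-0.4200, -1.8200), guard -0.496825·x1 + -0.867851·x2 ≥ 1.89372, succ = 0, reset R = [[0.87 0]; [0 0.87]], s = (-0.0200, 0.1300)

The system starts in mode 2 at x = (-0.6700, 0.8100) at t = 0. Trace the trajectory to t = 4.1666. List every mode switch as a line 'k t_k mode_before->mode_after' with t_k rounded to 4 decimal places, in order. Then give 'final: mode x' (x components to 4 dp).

Mode 2: guard c·x = 1.8937 hit at Δt = 1.1630 (t = 1.1630), x⁻ = (-1.4854, -1.3317) → reset → x⁺ = (-1.3123, -1.0286), jump to mode 0
Mode 0: guard c·x = 0.0938 hit at Δt = 0.7294 (t = 1.8924), x⁻ = (-1.4204, -0.3677) → reset → x⁺ = (-1.7036, 0.0970), jump to mode 1
Mode 1: guard c·x = 2.1117 hit at Δt = 1.2642 (t = 3.1566), x⁻ = (-1.7319, -2.5517) → reset → x⁺ = (-1.3514, -2.2010), jump to mode 0
Mode 0: flow for 1.0100 to horizon, guard not reached → x = (-1.2484, -1.0740)

1 1.1630 2->0
2 1.8924 0->1
3 3.1566 1->0
final: 0 -1.2484 -1.0740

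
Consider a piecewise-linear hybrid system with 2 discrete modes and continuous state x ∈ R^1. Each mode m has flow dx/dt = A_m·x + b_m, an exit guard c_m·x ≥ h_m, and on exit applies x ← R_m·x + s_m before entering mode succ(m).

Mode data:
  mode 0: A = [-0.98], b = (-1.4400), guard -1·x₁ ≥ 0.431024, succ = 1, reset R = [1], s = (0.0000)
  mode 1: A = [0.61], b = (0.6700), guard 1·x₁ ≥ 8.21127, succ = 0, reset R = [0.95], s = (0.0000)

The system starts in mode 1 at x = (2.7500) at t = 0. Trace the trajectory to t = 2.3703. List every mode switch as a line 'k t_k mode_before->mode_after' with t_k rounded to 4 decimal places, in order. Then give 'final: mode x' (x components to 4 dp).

1 1.4482 1->0
final: 0 2.2858

Mode 1: guard c·x = 8.2113 hit at Δt = 1.4482 (t = 1.4482), x⁻ = (8.2113) → reset → x⁺ = (7.8007), jump to mode 0
Mode 0: flow for 0.9221 to horizon, guard not reached → x = (2.2858)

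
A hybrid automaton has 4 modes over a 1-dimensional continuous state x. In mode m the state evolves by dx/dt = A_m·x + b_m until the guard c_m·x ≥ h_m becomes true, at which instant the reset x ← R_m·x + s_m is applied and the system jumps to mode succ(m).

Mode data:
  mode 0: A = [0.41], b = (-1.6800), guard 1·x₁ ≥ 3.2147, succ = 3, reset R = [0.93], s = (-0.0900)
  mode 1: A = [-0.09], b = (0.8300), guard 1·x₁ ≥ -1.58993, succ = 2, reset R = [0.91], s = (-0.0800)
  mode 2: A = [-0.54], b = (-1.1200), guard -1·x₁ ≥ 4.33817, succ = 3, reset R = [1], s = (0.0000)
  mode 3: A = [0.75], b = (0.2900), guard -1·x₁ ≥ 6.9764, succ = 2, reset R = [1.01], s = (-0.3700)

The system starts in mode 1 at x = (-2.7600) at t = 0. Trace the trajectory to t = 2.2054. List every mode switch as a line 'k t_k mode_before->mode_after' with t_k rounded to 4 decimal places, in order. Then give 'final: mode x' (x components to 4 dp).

Mode 1: guard c·x = -1.5899 hit at Δt = 1.1417 (t = 1.1417), x⁻ = (-1.5899) → reset → x⁺ = (-1.5268), jump to mode 2
Mode 2: flow for 1.0637 to horizon, guard not reached → x = (-1.7660)

1 1.1417 1->2
final: 2 -1.7660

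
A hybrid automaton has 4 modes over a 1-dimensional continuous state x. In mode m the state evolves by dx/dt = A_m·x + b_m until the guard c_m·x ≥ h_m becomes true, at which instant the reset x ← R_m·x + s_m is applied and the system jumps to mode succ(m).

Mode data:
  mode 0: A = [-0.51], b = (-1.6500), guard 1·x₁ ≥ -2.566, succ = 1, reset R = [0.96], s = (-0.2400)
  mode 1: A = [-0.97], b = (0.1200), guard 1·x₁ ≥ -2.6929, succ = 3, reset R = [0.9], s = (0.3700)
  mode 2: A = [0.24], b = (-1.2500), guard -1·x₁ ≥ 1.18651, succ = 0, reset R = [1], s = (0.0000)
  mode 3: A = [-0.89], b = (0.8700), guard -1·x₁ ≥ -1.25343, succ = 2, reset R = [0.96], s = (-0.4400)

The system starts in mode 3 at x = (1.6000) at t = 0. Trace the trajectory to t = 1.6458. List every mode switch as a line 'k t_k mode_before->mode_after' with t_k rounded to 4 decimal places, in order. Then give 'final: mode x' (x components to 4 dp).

Mode 3: guard c·x = -1.2534 hit at Δt = 0.9142 (t = 0.9142), x⁻ = (1.2534) → reset → x⁺ = (0.7633), jump to mode 2
Mode 2: flow for 0.7316 to horizon, guard not reached → x = (-0.0899)

1 0.9142 3->2
final: 2 -0.0899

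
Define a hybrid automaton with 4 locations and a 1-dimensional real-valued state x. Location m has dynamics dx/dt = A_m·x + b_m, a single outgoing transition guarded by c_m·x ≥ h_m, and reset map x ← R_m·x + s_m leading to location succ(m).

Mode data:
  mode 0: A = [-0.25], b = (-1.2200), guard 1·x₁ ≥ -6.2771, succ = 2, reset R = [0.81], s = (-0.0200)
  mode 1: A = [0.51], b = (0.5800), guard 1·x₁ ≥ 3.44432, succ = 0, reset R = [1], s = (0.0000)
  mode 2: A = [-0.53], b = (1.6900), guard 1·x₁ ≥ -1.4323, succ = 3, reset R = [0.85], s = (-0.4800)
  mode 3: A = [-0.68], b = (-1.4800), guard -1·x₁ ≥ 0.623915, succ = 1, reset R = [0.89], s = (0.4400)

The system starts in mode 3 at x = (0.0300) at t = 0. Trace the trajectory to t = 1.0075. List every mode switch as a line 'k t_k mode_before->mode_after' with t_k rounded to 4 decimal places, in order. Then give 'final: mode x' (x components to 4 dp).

Mode 3: guard c·x = 0.6239 hit at Δt = 0.5169 (t = 0.5169), x⁻ = (-0.6239) → reset → x⁺ = (-0.1153), jump to mode 1
Mode 1: flow for 0.4906 to horizon, guard not reached → x = (0.1753)

1 0.5169 3->1
final: 1 0.1753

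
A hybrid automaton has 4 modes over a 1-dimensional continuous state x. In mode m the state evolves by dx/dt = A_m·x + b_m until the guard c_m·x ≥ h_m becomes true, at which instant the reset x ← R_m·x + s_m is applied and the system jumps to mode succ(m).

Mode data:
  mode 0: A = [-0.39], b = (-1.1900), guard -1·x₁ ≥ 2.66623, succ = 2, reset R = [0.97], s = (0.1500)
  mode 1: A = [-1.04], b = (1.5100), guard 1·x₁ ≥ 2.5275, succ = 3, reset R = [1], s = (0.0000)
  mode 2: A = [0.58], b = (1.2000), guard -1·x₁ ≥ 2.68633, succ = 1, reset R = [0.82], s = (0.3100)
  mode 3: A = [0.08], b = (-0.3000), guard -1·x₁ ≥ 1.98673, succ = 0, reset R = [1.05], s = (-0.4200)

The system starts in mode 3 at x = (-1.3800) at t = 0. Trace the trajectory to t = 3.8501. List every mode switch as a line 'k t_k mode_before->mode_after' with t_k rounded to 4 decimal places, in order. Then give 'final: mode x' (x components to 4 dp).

1 1.3973 3->0
2 2.2891 0->2
3 3.1845 2->1
final: 1 -0.2220

Mode 3: guard c·x = 1.9867 hit at Δt = 1.3973 (t = 1.3973), x⁻ = (-1.9867) → reset → x⁺ = (-2.5061), jump to mode 0
Mode 0: guard c·x = 2.6662 hit at Δt = 0.8918 (t = 2.2891), x⁻ = (-2.6662) → reset → x⁺ = (-2.4362), jump to mode 2
Mode 2: guard c·x = 2.6863 hit at Δt = 0.8954 (t = 3.1845), x⁻ = (-2.6863) → reset → x⁺ = (-1.8928), jump to mode 1
Mode 1: flow for 0.6656 to horizon, guard not reached → x = (-0.2220)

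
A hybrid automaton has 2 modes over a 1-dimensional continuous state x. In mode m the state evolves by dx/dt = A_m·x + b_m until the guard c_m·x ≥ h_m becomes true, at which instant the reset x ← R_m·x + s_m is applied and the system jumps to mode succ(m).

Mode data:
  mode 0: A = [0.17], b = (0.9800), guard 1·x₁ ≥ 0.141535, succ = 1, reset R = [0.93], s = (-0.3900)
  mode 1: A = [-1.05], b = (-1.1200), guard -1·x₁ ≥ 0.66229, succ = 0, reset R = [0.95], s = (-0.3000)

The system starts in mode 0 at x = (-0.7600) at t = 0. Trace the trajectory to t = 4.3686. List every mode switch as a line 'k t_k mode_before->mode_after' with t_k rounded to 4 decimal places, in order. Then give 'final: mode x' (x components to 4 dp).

1 0.9743 0->1
2 1.6339 1->0
3 2.8105 0->1
4 3.4701 1->0
final: 0 -0.1312

Mode 0: guard c·x = 0.1415 hit at Δt = 0.9743 (t = 0.9743), x⁻ = (0.1415) → reset → x⁺ = (-0.2584), jump to mode 1
Mode 1: guard c·x = 0.6623 hit at Δt = 0.6596 (t = 1.6339), x⁻ = (-0.6623) → reset → x⁺ = (-0.9292), jump to mode 0
Mode 0: guard c·x = 0.1415 hit at Δt = 1.1766 (t = 2.8105), x⁻ = (0.1415) → reset → x⁺ = (-0.2584), jump to mode 1
Mode 1: guard c·x = 0.6623 hit at Δt = 0.6596 (t = 3.4701), x⁻ = (-0.6623) → reset → x⁺ = (-0.9292), jump to mode 0
Mode 0: flow for 0.8985 to horizon, guard not reached → x = (-0.1312)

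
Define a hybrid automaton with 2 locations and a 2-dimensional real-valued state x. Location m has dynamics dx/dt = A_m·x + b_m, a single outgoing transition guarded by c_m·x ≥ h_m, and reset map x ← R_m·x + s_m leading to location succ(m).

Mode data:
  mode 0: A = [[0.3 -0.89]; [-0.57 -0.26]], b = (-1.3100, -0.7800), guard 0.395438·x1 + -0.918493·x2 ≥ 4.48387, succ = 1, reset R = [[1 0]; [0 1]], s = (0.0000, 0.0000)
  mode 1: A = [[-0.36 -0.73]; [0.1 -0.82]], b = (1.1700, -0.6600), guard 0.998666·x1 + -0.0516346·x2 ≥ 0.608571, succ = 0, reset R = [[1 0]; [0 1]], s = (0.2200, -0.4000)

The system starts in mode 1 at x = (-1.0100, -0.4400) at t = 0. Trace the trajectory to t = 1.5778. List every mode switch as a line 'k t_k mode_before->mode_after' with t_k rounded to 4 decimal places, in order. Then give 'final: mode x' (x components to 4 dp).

Mode 1: guard c·x = 0.6086 hit at Δt = 0.9610 (t = 0.9610), x⁻ = (0.5761, -0.6443) → reset → x⁺ = (0.7961, -1.0443), jump to mode 0
Mode 0: flow for 0.6168 to horizon, guard not reached → x = (0.8643, -1.5955)

1 0.9610 1->0
final: 0 0.8643 -1.5955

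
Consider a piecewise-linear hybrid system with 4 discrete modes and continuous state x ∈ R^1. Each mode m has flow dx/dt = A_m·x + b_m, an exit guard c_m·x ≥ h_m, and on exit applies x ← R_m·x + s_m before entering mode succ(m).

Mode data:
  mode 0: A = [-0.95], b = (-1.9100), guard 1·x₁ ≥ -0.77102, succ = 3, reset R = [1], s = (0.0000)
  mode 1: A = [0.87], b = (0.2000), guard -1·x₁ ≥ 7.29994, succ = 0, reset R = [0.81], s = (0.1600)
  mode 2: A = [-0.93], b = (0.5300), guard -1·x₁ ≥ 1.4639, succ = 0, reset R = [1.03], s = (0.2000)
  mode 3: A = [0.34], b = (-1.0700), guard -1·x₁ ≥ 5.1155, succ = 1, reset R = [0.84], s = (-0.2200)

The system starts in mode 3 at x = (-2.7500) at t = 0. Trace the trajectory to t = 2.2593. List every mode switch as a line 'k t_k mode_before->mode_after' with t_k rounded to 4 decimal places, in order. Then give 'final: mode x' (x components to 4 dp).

1 0.9920 3->1
2 1.5670 1->0
final: 0 -3.9493

Mode 3: guard c·x = 5.1155 hit at Δt = 0.9920 (t = 0.9920), x⁻ = (-5.1155) → reset → x⁺ = (-4.5170), jump to mode 1
Mode 1: guard c·x = 7.2999 hit at Δt = 0.5750 (t = 1.5670), x⁻ = (-7.2999) → reset → x⁺ = (-5.7530), jump to mode 0
Mode 0: flow for 0.6923 to horizon, guard not reached → x = (-3.9493)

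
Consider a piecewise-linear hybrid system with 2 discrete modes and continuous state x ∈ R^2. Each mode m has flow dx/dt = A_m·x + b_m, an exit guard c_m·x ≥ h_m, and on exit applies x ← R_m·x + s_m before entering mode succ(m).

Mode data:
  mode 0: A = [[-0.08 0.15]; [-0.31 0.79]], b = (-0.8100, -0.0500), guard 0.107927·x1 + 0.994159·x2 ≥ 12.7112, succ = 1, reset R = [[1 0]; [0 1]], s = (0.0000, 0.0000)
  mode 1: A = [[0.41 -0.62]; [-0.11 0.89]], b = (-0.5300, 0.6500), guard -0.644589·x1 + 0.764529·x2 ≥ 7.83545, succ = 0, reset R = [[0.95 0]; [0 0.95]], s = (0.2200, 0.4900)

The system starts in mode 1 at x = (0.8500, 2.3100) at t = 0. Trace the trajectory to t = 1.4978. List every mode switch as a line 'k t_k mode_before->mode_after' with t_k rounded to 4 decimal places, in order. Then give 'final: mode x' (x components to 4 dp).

Mode 1: guard c·x = 7.8354 hit at Δt = 1.1178 (t = 1.1178), x⁻ = (-3.1701, 7.5759) → reset → x⁺ = (-2.7916, 7.6871), jump to mode 0
Mode 0: flow for 0.3800 to horizon, guard not reached → x = (-2.4981, 10.7227)

1 1.1178 1->0
final: 0 -2.4981 10.7227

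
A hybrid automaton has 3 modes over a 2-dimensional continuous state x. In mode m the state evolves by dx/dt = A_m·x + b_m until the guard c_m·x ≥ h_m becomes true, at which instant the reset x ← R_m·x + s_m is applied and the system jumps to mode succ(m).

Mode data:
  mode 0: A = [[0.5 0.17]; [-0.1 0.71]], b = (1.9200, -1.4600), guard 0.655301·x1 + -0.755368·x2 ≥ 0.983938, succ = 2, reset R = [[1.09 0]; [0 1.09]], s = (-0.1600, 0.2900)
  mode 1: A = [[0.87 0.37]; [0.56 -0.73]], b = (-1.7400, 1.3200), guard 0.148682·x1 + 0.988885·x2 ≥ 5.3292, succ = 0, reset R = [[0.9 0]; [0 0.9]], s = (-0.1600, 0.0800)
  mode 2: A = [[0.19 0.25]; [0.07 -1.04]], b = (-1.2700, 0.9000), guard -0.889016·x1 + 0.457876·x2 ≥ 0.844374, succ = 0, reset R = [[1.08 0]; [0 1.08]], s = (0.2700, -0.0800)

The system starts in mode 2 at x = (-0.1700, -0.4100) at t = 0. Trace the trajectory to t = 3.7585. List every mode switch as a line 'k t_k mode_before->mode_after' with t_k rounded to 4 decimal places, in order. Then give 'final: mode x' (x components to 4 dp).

1 0.5173 2->0
2 1.1105 0->2
3 1.8945 2->0
4 2.4885 0->2
5 3.2755 2->0
final: 0 0.1369 -0.7644

Mode 2: guard c·x = 0.8444 hit at Δt = 0.5173 (t = 0.5173), x⁻ = (-0.8958, 0.1048) → reset → x⁺ = (-0.6974, 0.0332), jump to mode 0
Mode 0: guard c·x = 0.9839 hit at Δt = 0.5932 (t = 1.1105), x⁻ = (0.3382, -1.0092) → reset → x⁺ = (0.2086, -0.8100), jump to mode 2
Mode 2: guard c·x = 0.8444 hit at Δt = 0.7840 (t = 1.8945), x⁻ = (-0.8940, 0.1084) → reset → x⁺ = (-0.6955, 0.0371), jump to mode 0
Mode 0: guard c·x = 0.9839 hit at Δt = 0.5939 (t = 2.4885), x⁻ = (0.3428, -1.0052) → reset → x⁺ = (0.2137, -0.8057), jump to mode 2
Mode 2: guard c·x = 0.8444 hit at Δt = 0.7870 (t = 3.2755), x⁻ = (-0.8917, 0.1127) → reset → x⁺ = (-0.6931, 0.0417), jump to mode 0
Mode 0: flow for 0.4830 to horizon, guard not reached → x = (0.1369, -0.7644)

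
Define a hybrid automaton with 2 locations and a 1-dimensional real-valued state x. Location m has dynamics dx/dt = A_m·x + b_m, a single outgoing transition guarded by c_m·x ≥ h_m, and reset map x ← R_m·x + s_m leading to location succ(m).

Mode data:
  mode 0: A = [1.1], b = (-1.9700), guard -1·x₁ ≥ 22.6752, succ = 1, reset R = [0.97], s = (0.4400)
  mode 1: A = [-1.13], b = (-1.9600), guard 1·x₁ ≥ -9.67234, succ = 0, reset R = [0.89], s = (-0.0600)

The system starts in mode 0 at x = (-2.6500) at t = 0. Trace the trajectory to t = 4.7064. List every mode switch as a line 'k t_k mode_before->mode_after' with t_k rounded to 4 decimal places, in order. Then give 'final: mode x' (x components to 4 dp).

Mode 0: guard c·x = 22.6752 hit at Δt = 1.5513 (t = 1.5513), x⁻ = (-22.6752) → reset → x⁺ = (-21.5549), jump to mode 1
Mode 1: guard c·x = -9.6723 hit at Δt = 0.8098 (t = 2.3611), x⁻ = (-9.6723) → reset → x⁺ = (-8.6684), jump to mode 0
Mode 0: guard c·x = 22.6752 hit at Δt = 0.7725 (t = 3.1336), x⁻ = (-22.6752) → reset → x⁺ = (-21.5549), jump to mode 1
Mode 1: guard c·x = -9.6723 hit at Δt = 0.8098 (t = 3.9434), x⁻ = (-9.6723) → reset → x⁺ = (-8.6684), jump to mode 0
Mode 0: flow for 0.7630 to horizon, guard not reached → x = (-22.4185)

1 1.5513 0->1
2 2.3611 1->0
3 3.1336 0->1
4 3.9434 1->0
final: 0 -22.4185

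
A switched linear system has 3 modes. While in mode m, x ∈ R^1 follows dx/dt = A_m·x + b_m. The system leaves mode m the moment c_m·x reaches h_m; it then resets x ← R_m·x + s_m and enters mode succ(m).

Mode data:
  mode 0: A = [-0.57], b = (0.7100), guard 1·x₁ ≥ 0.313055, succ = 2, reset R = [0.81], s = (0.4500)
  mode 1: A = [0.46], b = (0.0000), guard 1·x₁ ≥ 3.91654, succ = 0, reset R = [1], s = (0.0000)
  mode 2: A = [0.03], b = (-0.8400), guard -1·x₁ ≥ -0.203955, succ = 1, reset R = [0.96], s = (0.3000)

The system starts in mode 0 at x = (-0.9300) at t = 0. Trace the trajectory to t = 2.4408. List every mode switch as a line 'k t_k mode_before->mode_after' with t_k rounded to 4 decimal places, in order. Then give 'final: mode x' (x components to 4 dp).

1 1.4862 0->2
2 2.0908 2->1
final: 1 0.5824

Mode 0: guard c·x = 0.3131 hit at Δt = 1.4862 (t = 1.4862), x⁻ = (0.3131) → reset → x⁺ = (0.7036), jump to mode 2
Mode 2: guard c·x = -0.2040 hit at Δt = 0.6046 (t = 2.0908), x⁻ = (0.2040) → reset → x⁺ = (0.4958), jump to mode 1
Mode 1: flow for 0.3500 to horizon, guard not reached → x = (0.5824)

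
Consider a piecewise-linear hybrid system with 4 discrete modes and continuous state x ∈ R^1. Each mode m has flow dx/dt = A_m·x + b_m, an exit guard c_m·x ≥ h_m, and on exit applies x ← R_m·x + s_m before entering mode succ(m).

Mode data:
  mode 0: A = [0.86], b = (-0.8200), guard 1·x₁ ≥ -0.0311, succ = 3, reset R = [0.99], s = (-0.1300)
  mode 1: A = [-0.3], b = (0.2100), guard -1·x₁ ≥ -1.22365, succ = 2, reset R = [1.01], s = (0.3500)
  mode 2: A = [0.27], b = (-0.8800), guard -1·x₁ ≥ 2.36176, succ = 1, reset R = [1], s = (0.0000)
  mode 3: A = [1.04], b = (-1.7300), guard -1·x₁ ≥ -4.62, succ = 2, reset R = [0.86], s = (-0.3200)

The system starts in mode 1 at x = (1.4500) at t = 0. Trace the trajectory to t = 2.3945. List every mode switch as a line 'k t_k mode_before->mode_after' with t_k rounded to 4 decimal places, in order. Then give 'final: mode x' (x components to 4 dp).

1 1.1975 1->2
final: 2 0.9474

Mode 1: guard c·x = -1.2236 hit at Δt = 1.1975 (t = 1.1975), x⁻ = (1.2237) → reset → x⁺ = (1.5859), jump to mode 2
Mode 2: flow for 1.1970 to horizon, guard not reached → x = (0.9474)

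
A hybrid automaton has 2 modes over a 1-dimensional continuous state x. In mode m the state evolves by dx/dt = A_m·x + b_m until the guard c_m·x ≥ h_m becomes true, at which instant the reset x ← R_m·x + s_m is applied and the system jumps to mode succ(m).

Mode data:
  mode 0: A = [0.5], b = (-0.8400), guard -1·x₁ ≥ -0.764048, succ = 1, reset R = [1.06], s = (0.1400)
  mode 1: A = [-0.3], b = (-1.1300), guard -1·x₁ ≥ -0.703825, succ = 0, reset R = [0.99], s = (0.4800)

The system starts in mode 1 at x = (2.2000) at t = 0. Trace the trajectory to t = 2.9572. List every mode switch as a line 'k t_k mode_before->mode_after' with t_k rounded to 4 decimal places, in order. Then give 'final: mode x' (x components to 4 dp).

Mode 1: guard c·x = -0.7038 hit at Δt = 0.9623 (t = 0.9623), x⁻ = (0.7038) → reset → x⁺ = (1.1768), jump to mode 0
Mode 0: guard c·x = -0.7640 hit at Δt = 1.1979 (t = 2.1602), x⁻ = (0.7640) → reset → x⁺ = (0.9499), jump to mode 1
Mode 1: guard c·x = -0.7038 hit at Δt = 0.1786 (t = 2.3388), x⁻ = (0.7038) → reset → x⁺ = (1.1768), jump to mode 0
Mode 0: flow for 0.6184 to horizon, guard not reached → x = (0.9945)

1 0.9623 1->0
2 2.1602 0->1
3 2.3388 1->0
final: 0 0.9945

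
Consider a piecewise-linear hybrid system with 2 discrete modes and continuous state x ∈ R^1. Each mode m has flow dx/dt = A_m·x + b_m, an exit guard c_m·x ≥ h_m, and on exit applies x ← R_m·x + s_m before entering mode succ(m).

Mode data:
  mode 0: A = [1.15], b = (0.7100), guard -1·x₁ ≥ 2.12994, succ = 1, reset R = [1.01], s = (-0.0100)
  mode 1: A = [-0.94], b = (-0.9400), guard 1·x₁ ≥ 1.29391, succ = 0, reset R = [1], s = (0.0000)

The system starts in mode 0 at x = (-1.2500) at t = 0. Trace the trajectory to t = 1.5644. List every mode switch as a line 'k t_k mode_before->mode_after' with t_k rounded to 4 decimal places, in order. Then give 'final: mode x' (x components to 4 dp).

1 0.7580 0->1
final: 1 -1.5442

Mode 0: guard c·x = 2.1299 hit at Δt = 0.7580 (t = 0.7580), x⁻ = (-2.1299) → reset → x⁺ = (-2.1612), jump to mode 1
Mode 1: flow for 0.8064 to horizon, guard not reached → x = (-1.5442)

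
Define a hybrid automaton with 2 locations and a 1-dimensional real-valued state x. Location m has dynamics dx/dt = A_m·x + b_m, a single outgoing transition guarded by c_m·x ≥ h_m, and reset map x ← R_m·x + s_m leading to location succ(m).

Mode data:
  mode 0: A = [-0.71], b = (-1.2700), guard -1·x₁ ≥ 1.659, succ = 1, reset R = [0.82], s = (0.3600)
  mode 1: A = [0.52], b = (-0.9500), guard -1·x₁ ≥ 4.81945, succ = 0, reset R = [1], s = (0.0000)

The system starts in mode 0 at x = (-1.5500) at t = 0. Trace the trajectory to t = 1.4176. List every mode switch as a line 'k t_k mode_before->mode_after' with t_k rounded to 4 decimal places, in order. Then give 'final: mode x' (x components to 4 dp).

1 0.8590 0->1
final: 1 -1.9534

Mode 0: guard c·x = 1.6590 hit at Δt = 0.8590 (t = 0.8590), x⁻ = (-1.6590) → reset → x⁺ = (-1.0004), jump to mode 1
Mode 1: flow for 0.5586 to horizon, guard not reached → x = (-1.9534)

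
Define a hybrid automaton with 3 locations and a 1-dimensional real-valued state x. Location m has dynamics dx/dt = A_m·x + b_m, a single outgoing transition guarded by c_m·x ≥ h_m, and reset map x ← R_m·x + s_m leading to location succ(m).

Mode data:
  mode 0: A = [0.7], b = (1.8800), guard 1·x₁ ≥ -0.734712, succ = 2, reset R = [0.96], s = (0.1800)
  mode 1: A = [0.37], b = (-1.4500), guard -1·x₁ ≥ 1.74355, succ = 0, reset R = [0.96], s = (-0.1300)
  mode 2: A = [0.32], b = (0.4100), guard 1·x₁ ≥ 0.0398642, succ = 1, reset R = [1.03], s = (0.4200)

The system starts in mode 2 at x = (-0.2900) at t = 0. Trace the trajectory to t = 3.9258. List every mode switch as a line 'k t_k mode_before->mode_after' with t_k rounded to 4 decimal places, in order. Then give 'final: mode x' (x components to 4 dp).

1 0.8977 2->1
2 2.2307 1->0
3 3.3650 0->2
final: 2 -0.3767

Mode 2: guard c·x = 0.0399 hit at Δt = 0.8977 (t = 0.8977), x⁻ = (0.0399) → reset → x⁺ = (0.4611), jump to mode 1
Mode 1: guard c·x = 1.7435 hit at Δt = 1.3330 (t = 2.2307), x⁻ = (-1.7435) → reset → x⁺ = (-1.8038), jump to mode 0
Mode 0: guard c·x = -0.7347 hit at Δt = 1.1343 (t = 3.3650), x⁻ = (-0.7347) → reset → x⁺ = (-0.5253), jump to mode 2
Mode 2: flow for 0.5608 to horizon, guard not reached → x = (-0.3767)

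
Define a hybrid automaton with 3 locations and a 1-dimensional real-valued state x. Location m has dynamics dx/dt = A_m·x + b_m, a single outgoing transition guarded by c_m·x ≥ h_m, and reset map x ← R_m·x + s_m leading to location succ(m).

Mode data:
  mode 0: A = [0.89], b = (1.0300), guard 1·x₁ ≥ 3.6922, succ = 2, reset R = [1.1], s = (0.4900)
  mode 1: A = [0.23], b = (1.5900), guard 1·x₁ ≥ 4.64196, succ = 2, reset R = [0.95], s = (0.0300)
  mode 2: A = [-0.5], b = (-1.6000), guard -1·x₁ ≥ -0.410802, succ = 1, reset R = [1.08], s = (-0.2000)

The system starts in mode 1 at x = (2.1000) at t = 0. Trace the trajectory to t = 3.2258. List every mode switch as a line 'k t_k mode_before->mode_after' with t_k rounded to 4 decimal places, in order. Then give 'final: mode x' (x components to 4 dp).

1 1.0802 1->2
2 2.5791 2->1
final: 1 1.3914

Mode 1: guard c·x = 4.6420 hit at Δt = 1.0802 (t = 1.0802), x⁻ = (4.6420) → reset → x⁺ = (4.4399), jump to mode 2
Mode 2: guard c·x = -0.4108 hit at Δt = 1.4989 (t = 2.5791), x⁻ = (0.4108) → reset → x⁺ = (0.2437), jump to mode 1
Mode 1: flow for 0.6467 to horizon, guard not reached → x = (1.3914)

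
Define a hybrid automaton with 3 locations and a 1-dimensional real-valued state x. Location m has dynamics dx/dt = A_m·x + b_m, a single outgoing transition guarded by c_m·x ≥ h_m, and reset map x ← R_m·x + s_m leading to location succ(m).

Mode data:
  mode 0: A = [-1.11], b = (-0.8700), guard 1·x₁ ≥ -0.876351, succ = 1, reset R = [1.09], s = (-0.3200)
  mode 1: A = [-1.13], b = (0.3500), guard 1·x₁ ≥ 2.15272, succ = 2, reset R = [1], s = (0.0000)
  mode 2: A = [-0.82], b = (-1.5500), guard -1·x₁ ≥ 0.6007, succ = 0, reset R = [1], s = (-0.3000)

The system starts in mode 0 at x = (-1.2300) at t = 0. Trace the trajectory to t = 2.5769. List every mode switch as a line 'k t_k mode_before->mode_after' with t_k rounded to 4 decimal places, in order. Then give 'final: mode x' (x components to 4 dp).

1 1.4170 0->1
final: 1 -0.1176

Mode 0: guard c·x = -0.8764 hit at Δt = 1.4170 (t = 1.4170), x⁻ = (-0.8764) → reset → x⁺ = (-1.2752), jump to mode 1
Mode 1: flow for 1.1599 to horizon, guard not reached → x = (-0.1176)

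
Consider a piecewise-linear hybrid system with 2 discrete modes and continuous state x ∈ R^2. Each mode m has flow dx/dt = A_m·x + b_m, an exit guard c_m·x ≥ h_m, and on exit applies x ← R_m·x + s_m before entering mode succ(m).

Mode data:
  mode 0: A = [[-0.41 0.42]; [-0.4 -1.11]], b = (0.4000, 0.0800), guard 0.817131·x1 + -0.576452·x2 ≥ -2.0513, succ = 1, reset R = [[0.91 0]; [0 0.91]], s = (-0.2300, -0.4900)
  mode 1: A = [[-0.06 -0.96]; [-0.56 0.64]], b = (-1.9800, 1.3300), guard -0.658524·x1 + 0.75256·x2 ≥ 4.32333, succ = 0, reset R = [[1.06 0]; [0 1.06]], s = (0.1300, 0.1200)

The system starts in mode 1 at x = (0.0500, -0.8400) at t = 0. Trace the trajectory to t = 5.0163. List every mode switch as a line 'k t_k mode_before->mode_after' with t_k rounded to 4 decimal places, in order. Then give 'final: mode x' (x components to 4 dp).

1 1.5206 1->0
2 2.4585 0->1
3 2.9586 1->0
4 3.8408 0->1
5 4.3313 1->0
final: 0 -1.6086 1.9799

Mode 1: guard c·x = 4.3233 hit at Δt = 1.5206 (t = 1.5206), x⁻ = (-3.4599, 2.7173) → reset → x⁺ = (-3.5375, 3.0003), jump to mode 0
Mode 0: guard c·x = -2.0513 hit at Δt = 0.9379 (t = 2.4585), x⁻ = (-1.3748, 1.6096) → reset → x⁺ = (-1.4811, 0.9748), jump to mode 1
Mode 1: guard c·x = 4.3233 hit at Δt = 0.5001 (t = 2.9586), x⁻ = (-3.2816, 2.8733) → reset → x⁺ = (-3.3484, 3.1657), jump to mode 0
Mode 0: guard c·x = -2.0513 hit at Δt = 0.8821 (t = 3.8408), x⁻ = (-1.3123, 1.6983) → reset → x⁺ = (-1.4242, 1.0555), jump to mode 1
Mode 1: guard c·x = 4.3233 hit at Δt = 0.4905 (t = 4.3313), x⁻ = (-3.2237, 2.9239) → reset → x⁺ = (-3.2872, 3.2193), jump to mode 0
Mode 0: flow for 0.6850 to horizon, guard not reached → x = (-1.6086, 1.9799)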